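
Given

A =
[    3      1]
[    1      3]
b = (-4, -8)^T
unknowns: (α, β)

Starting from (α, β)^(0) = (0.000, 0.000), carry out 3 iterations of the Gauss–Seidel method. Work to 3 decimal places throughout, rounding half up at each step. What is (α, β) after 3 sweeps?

Iteration 1:
  α = (-4 - (1)·0.000) / (3) = -1.333
  β = (-8 - (1)·-1.333) / (3) = -2.222
Iteration 2:
  α = (-4 - (1)·-2.222) / (3) = -0.593
  β = (-8 - (1)·-0.593) / (3) = -2.469
Iteration 3:
  α = (-4 - (1)·-2.469) / (3) = -0.510
  β = (-8 - (1)·-0.510) / (3) = -2.497

(-0.510, -2.497)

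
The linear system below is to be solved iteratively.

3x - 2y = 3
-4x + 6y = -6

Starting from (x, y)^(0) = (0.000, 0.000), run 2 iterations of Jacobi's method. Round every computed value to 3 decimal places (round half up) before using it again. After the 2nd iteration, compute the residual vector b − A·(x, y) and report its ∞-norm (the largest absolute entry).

Iteration 1:
  x = (3 - (-2)·0.000) / (3) = 1.000
  y = (-6 - (-4)·0.000) / (6) = -1.000
Iteration 2:
  x = (3 - (-2)·-1.000) / (3) = 0.333
  y = (-6 - (-4)·1.000) / (6) = -0.333
Residual b − A·x = (1.335, -2.670); ∞-norm = 2.670

2.670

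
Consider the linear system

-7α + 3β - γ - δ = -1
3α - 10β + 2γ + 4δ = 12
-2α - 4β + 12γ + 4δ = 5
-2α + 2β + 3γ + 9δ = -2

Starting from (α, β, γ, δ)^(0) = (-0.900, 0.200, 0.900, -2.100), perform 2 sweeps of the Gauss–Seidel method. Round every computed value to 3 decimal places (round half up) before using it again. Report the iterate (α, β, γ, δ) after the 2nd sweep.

(-0.696, -1.267, -0.139, -0.049)

Iteration 1:
  α = (-1 - (3)·0.200 - (-1)·0.900 - (-1)·-2.100) / (-7) = 0.400
  β = (12 - (3)·0.400 - (2)·0.900 - (4)·-2.100) / (-10) = -1.740
  γ = (5 - (-2)·0.400 - (-4)·-1.740 - (4)·-2.100) / (12) = 0.603
  δ = (-2 - (-2)·0.400 - (2)·-1.740 - (3)·0.603) / (9) = 0.052
Iteration 2:
  α = (-1 - (3)·-1.740 - (-1)·0.603 - (-1)·0.052) / (-7) = -0.696
  β = (12 - (3)·-0.696 - (2)·0.603 - (4)·0.052) / (-10) = -1.267
  γ = (5 - (-2)·-0.696 - (-4)·-1.267 - (4)·0.052) / (12) = -0.139
  δ = (-2 - (-2)·-0.696 - (2)·-1.267 - (3)·-0.139) / (9) = -0.049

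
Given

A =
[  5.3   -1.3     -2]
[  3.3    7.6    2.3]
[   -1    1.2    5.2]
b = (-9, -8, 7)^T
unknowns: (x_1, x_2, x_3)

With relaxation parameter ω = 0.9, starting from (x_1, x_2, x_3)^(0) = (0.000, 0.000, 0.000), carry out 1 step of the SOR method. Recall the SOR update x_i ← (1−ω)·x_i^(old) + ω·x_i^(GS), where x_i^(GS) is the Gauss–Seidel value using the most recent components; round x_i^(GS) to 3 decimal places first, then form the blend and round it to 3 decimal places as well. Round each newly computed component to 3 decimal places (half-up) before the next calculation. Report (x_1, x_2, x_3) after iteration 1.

(-1.528, -0.350, 1.020)

Iteration 1:
  x_1: GS value = (-9 - (-1.3)·0.000 - (-2)·0.000) / (5.3) = -1.698;  x_1 ← (1−ω)·0.000 + ω·-1.698 = -1.528
  x_2: GS value = (-8 - (3.3)·-1.528 - (2.3)·0.000) / (7.6) = -0.389;  x_2 ← (1−ω)·0.000 + ω·-0.389 = -0.350
  x_3: GS value = (7 - (-1)·-1.528 - (1.2)·-0.350) / (5.2) = 1.133;  x_3 ← (1−ω)·0.000 + ω·1.133 = 1.020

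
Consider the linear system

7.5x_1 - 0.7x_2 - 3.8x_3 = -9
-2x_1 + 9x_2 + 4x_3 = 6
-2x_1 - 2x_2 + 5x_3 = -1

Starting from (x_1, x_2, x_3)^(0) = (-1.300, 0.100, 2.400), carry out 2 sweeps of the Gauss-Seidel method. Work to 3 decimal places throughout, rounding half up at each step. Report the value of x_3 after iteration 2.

-0.562

Iteration 1:
  x_1 = (-9 - (-0.7)·0.100 - (-3.8)·2.400) / (7.5) = 0.025
  x_2 = (6 - (-2)·0.025 - (4)·2.400) / (9) = -0.394
  x_3 = (-1 - (-2)·0.025 - (-2)·-0.394) / (5) = -0.348
Iteration 2:
  x_1 = (-9 - (-0.7)·-0.394 - (-3.8)·-0.348) / (7.5) = -1.413
  x_2 = (6 - (-2)·-1.413 - (4)·-0.348) / (9) = 0.507
  x_3 = (-1 - (-2)·-1.413 - (-2)·0.507) / (5) = -0.562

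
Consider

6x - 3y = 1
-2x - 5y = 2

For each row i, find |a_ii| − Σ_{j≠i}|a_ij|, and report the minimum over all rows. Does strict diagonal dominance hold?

3

row 1: |6| − (3) = 3
row 2: |-5| − (2) = 3
minimum over rows = 3 → strictly diagonally dominant (convergence guaranteed)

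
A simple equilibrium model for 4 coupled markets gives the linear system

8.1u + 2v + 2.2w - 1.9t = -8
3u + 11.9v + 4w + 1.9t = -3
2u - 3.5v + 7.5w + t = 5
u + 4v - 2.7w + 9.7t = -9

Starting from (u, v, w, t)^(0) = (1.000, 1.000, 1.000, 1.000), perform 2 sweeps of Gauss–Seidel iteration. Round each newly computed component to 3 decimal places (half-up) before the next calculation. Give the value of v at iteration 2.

Iteration 1:
  u = (-8 - (2)·1.000 - (2.2)·1.000 - (-1.9)·1.000) / (8.1) = -1.272
  v = (-3 - (3)·-1.272 - (4)·1.000 - (1.9)·1.000) / (11.9) = -0.427
  w = (5 - (2)·-1.272 - (-3.5)·-0.427 - (1)·1.000) / (7.5) = 0.673
  t = (-9 - (1)·-1.272 - (4)·-0.427 - (-2.7)·0.673) / (9.7) = -0.433
Iteration 2:
  u = (-8 - (2)·-0.427 - (2.2)·0.673 - (-1.9)·-0.433) / (8.1) = -1.167
  v = (-3 - (3)·-1.167 - (4)·0.673 - (1.9)·-0.433) / (11.9) = -0.115
  w = (5 - (2)·-1.167 - (-3.5)·-0.115 - (1)·-0.433) / (7.5) = 0.982
  t = (-9 - (1)·-1.167 - (4)·-0.115 - (-2.7)·0.982) / (9.7) = -0.487

-0.115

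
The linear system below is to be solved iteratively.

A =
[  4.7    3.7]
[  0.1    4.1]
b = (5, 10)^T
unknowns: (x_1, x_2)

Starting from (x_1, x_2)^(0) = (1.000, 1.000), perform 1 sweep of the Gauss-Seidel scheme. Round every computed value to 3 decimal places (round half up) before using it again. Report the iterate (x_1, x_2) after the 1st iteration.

(0.277, 2.432)

Iteration 1:
  x_1 = (5 - (3.7)·1.000) / (4.7) = 0.277
  x_2 = (10 - (0.1)·0.277) / (4.1) = 2.432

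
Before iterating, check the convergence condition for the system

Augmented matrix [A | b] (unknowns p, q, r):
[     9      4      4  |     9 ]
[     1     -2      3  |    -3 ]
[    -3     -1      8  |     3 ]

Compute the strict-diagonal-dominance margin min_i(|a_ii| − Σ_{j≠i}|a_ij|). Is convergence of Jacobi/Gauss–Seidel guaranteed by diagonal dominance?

-2

row 1: |9| − (4+4) = 1
row 2: |-2| − (1+3) = -2
row 3: |8| − (3+1) = 4
minimum over rows = -2 → not strictly diagonally dominant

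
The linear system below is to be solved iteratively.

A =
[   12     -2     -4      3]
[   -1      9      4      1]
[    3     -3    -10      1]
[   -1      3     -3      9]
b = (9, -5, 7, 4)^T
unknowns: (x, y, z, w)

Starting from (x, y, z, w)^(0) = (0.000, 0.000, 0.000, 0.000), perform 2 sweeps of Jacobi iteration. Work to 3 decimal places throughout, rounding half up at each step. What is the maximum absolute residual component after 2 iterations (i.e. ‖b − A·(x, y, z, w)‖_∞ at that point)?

2.328

Iteration 1:
  x = (9 - (-2)·0.000 - (-4)·0.000 - (3)·0.000) / (12) = 0.750
  y = (-5 - (-1)·0.000 - (4)·0.000 - (1)·0.000) / (9) = -0.556
  z = (7 - (3)·0.000 - (-3)·0.000 - (1)·0.000) / (-10) = -0.700
  w = (4 - (-1)·0.000 - (3)·0.000 - (-3)·0.000) / (9) = 0.444
Iteration 2:
  x = (9 - (-2)·-0.556 - (-4)·-0.700 - (3)·0.444) / (12) = 0.313
  y = (-5 - (-1)·0.750 - (4)·-0.700 - (1)·0.444) / (9) = -0.210
  z = (7 - (3)·0.750 - (-3)·-0.556 - (1)·0.444) / (-10) = -0.264
  w = (4 - (-1)·0.750 - (3)·-0.556 - (-3)·-0.700) / (9) = 0.480
Residual b − A·x = (2.328, -2.221, 2.311, -0.169); ∞-norm = 2.328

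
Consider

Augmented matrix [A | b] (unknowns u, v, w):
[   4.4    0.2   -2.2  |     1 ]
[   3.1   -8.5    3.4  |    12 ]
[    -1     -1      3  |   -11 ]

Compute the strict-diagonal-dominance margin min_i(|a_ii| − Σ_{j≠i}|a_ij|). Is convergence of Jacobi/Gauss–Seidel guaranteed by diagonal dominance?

1

row 1: |4.4| − (0.2+2.2) = 2
row 2: |-8.5| − (3.1+3.4) = 2
row 3: |3| − (1+1) = 1
minimum over rows = 1 → strictly diagonally dominant (convergence guaranteed)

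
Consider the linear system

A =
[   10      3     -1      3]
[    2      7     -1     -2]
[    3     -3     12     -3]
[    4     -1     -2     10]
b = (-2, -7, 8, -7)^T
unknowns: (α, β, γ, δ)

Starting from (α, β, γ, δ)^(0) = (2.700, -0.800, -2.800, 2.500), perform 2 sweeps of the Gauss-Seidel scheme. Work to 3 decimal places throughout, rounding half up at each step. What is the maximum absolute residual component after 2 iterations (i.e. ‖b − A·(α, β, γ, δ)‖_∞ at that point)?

Iteration 1:
  α = (-2 - (3)·-0.800 - (-1)·-2.800 - (3)·2.500) / (10) = -0.990
  β = (-7 - (2)·-0.990 - (-1)·-2.800 - (-2)·2.500) / (7) = -0.403
  γ = (8 - (3)·-0.990 - (-3)·-0.403 - (-3)·2.500) / (12) = 1.438
  δ = (-7 - (4)·-0.990 - (-1)·-0.403 - (-2)·1.438) / (10) = -0.057
Iteration 2:
  α = (-2 - (3)·-0.403 - (-1)·1.438 - (3)·-0.057) / (10) = 0.082
  β = (-7 - (2)·0.082 - (-1)·1.438 - (-2)·-0.057) / (7) = -0.834
  γ = (8 - (3)·0.082 - (-3)·-0.834 - (-3)·-0.057) / (12) = 0.423
  δ = (-7 - (4)·0.082 - (-1)·-0.834 - (-2)·0.423) / (10) = -0.732
Residual b − A·x = (2.301, -2.367, -2.020, 0.004); ∞-norm = 2.367

2.367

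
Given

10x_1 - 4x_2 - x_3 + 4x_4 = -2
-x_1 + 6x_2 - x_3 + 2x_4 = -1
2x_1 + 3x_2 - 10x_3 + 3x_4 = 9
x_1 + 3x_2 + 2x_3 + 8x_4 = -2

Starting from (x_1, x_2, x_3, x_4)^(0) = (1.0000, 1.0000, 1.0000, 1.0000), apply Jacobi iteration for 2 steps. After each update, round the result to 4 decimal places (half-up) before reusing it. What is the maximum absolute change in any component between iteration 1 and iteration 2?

Iteration 1:
  x_1 = (-2 - (-4)·1.0000 - (-1)·1.0000 - (4)·1.0000) / (10) = -0.1000
  x_2 = (-1 - (-1)·1.0000 - (-1)·1.0000 - (2)·1.0000) / (6) = -0.1667
  x_3 = (9 - (2)·1.0000 - (3)·1.0000 - (3)·1.0000) / (-10) = -0.1000
  x_4 = (-2 - (1)·1.0000 - (3)·1.0000 - (2)·1.0000) / (8) = -1.0000
Iteration 2:
  x_1 = (-2 - (-4)·-0.1667 - (-1)·-0.1000 - (4)·-1.0000) / (10) = 0.1233
  x_2 = (-1 - (-1)·-0.1000 - (-1)·-0.1000 - (2)·-1.0000) / (6) = 0.1333
  x_3 = (9 - (2)·-0.1000 - (3)·-0.1667 - (3)·-1.0000) / (-10) = -1.2700
  x_4 = (-2 - (1)·-0.1000 - (3)·-0.1667 - (2)·-0.1000) / (8) = -0.1500
Change: (0.2233, 0.3000, -1.1700, 0.8500) → max |·| = 1.1700

1.1700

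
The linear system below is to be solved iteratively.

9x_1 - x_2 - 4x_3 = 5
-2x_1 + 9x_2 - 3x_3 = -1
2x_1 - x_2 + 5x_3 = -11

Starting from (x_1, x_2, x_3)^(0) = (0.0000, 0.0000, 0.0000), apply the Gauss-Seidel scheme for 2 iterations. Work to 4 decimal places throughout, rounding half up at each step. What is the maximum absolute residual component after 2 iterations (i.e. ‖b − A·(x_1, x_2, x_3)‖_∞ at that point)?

Iteration 1:
  x_1 = (5 - (-1)·0.0000 - (-4)·0.0000) / (9) = 0.5556
  x_2 = (-1 - (-2)·0.5556 - (-3)·0.0000) / (9) = 0.0124
  x_3 = (-11 - (2)·0.5556 - (-1)·0.0124) / (5) = -2.4198
Iteration 2:
  x_1 = (5 - (-1)·0.0124 - (-4)·-2.4198) / (9) = -0.5185
  x_2 = (-1 - (-2)·-0.5185 - (-3)·-2.4198) / (9) = -1.0329
  x_3 = (-11 - (2)·-0.5185 - (-1)·-1.0329) / (5) = -2.1992
Residual b − A·x = (-0.1632, 0.6615, 0.0001); ∞-norm = 0.6615

0.6615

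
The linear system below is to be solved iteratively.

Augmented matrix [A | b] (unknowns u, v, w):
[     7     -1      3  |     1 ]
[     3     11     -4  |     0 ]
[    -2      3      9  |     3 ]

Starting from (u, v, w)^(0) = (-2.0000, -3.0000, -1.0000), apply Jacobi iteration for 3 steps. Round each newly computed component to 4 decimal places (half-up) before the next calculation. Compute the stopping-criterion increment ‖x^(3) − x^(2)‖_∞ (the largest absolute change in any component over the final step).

Iteration 1:
  u = (1 - (-1)·-3.0000 - (3)·-1.0000) / (7) = 0.1429
  v = (0 - (3)·-2.0000 - (-4)·-1.0000) / (11) = 0.1818
  w = (3 - (-2)·-2.0000 - (3)·-3.0000) / (9) = 0.8889
Iteration 2:
  u = (1 - (-1)·0.1818 - (3)·0.8889) / (7) = -0.2121
  v = (0 - (3)·0.1429 - (-4)·0.8889) / (11) = 0.2843
  w = (3 - (-2)·0.1429 - (3)·0.1818) / (9) = 0.3045
Iteration 3:
  u = (1 - (-1)·0.2843 - (3)·0.3045) / (7) = 0.0530
  v = (0 - (3)·-0.2121 - (-4)·0.3045) / (11) = 0.1686
  w = (3 - (-2)·-0.2121 - (3)·0.2843) / (9) = 0.1914
Change: (0.2651, -0.1157, -0.1131) → max |·| = 0.2651

0.2651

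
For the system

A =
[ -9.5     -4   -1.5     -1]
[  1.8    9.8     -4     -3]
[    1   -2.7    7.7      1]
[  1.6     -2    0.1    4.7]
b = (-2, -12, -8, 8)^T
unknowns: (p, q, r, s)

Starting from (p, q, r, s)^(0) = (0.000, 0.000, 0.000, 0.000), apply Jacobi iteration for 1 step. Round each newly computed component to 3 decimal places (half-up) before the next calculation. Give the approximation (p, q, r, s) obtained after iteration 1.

Iteration 1:
  p = (-2 - (-4)·0.000 - (-1.5)·0.000 - (-1)·0.000) / (-9.5) = 0.211
  q = (-12 - (1.8)·0.000 - (-4)·0.000 - (-3)·0.000) / (9.8) = -1.224
  r = (-8 - (1)·0.000 - (-2.7)·0.000 - (1)·0.000) / (7.7) = -1.039
  s = (8 - (1.6)·0.000 - (-2)·0.000 - (0.1)·0.000) / (4.7) = 1.702

(0.211, -1.224, -1.039, 1.702)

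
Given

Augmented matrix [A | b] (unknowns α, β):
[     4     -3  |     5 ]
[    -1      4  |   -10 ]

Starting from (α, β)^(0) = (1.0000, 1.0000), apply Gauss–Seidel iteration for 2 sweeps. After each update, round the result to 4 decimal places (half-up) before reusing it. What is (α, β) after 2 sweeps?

Iteration 1:
  α = (5 - (-3)·1.0000) / (4) = 2.0000
  β = (-10 - (-1)·2.0000) / (4) = -2.0000
Iteration 2:
  α = (5 - (-3)·-2.0000) / (4) = -0.2500
  β = (-10 - (-1)·-0.2500) / (4) = -2.5625

(-0.2500, -2.5625)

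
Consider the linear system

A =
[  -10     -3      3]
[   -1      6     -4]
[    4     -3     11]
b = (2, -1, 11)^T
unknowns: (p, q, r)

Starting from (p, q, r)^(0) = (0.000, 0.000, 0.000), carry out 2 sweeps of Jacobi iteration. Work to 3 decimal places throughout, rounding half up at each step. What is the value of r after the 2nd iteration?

Iteration 1:
  p = (2 - (-3)·0.000 - (3)·0.000) / (-10) = -0.200
  q = (-1 - (-1)·0.000 - (-4)·0.000) / (6) = -0.167
  r = (11 - (4)·0.000 - (-3)·0.000) / (11) = 1.000
Iteration 2:
  p = (2 - (-3)·-0.167 - (3)·1.000) / (-10) = 0.150
  q = (-1 - (-1)·-0.200 - (-4)·1.000) / (6) = 0.467
  r = (11 - (4)·-0.200 - (-3)·-0.167) / (11) = 1.027

1.027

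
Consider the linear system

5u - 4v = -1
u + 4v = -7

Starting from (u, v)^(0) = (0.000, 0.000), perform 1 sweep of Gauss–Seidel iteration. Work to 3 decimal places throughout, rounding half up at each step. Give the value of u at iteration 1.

Iteration 1:
  u = (-1 - (-4)·0.000) / (5) = -0.200
  v = (-7 - (1)·-0.200) / (4) = -1.700

-0.200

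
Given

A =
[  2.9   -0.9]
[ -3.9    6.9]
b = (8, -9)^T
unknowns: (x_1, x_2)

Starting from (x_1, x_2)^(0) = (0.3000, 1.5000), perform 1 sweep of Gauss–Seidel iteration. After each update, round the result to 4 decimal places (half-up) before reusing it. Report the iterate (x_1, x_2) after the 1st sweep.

(3.2241, 0.5180)

Iteration 1:
  x_1 = (8 - (-0.9)·1.5000) / (2.9) = 3.2241
  x_2 = (-9 - (-3.9)·3.2241) / (6.9) = 0.5180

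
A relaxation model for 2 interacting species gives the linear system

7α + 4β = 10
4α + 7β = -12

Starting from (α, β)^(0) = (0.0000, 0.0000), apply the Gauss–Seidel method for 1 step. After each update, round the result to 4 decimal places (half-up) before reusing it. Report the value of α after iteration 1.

1.4286

Iteration 1:
  α = (10 - (4)·0.0000) / (7) = 1.4286
  β = (-12 - (4)·1.4286) / (7) = -2.5306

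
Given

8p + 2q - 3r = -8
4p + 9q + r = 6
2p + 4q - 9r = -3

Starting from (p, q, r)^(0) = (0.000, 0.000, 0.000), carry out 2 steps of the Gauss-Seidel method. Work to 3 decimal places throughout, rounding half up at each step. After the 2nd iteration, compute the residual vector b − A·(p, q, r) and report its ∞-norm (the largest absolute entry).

0.027

Iteration 1:
  p = (-8 - (2)·0.000 - (-3)·0.000) / (8) = -1.000
  q = (6 - (4)·-1.000 - (1)·0.000) / (9) = 1.111
  r = (-3 - (2)·-1.000 - (4)·1.111) / (-9) = 0.605
Iteration 2:
  p = (-8 - (2)·1.111 - (-3)·0.605) / (8) = -1.051
  q = (6 - (4)·-1.051 - (1)·0.605) / (9) = 1.067
  r = (-3 - (2)·-1.051 - (4)·1.067) / (-9) = 0.574
Residual b − A·x = (-0.004, 0.027, 0.000); ∞-norm = 0.027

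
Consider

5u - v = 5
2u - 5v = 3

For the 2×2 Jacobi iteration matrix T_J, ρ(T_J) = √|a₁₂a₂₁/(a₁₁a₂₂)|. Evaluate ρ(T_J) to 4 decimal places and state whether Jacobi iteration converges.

0.2828

a₁₂a₂₁/(a₁₁a₂₂) = (-1)·(2) / ((5)·(-5)) = 0.080000
ρ = √|0.080000| = √0.080000 = 0.2828
ρ < 1, so Jacobi converges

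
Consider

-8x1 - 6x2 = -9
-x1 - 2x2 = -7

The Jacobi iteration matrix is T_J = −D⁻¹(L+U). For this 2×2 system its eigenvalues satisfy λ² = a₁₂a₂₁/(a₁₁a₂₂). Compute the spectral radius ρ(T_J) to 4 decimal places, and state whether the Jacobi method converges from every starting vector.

a₁₂a₂₁/(a₁₁a₂₂) = (-6)·(-1) / ((-8)·(-2)) = 0.375000
ρ = √|0.375000| = √0.375000 = 0.6124
ρ < 1, so Jacobi converges

0.6124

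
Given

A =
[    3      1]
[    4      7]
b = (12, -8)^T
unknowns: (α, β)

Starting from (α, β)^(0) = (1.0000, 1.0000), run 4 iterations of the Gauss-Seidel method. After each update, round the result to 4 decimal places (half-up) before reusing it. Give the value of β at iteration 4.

Iteration 1:
  α = (12 - (1)·1.0000) / (3) = 3.6667
  β = (-8 - (4)·3.6667) / (7) = -3.2381
Iteration 2:
  α = (12 - (1)·-3.2381) / (3) = 5.0794
  β = (-8 - (4)·5.0794) / (7) = -4.0454
Iteration 3:
  α = (12 - (1)·-4.0454) / (3) = 5.3485
  β = (-8 - (4)·5.3485) / (7) = -4.1991
Iteration 4:
  α = (12 - (1)·-4.1991) / (3) = 5.3997
  β = (-8 - (4)·5.3997) / (7) = -4.2284

-4.2284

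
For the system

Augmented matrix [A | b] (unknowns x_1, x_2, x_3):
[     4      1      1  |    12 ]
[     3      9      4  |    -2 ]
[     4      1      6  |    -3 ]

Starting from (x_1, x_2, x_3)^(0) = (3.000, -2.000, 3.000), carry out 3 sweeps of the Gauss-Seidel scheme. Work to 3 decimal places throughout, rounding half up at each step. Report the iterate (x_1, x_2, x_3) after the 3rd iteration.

(3.961, -0.160, -3.114)

Iteration 1:
  x_1 = (12 - (1)·-2.000 - (1)·3.000) / (4) = 2.750
  x_2 = (-2 - (3)·2.750 - (4)·3.000) / (9) = -2.472
  x_3 = (-3 - (4)·2.750 - (1)·-2.472) / (6) = -1.921
Iteration 2:
  x_1 = (12 - (1)·-2.472 - (1)·-1.921) / (4) = 4.098
  x_2 = (-2 - (3)·4.098 - (4)·-1.921) / (9) = -0.734
  x_3 = (-3 - (4)·4.098 - (1)·-0.734) / (6) = -3.110
Iteration 3:
  x_1 = (12 - (1)·-0.734 - (1)·-3.110) / (4) = 3.961
  x_2 = (-2 - (3)·3.961 - (4)·-3.110) / (9) = -0.160
  x_3 = (-3 - (4)·3.961 - (1)·-0.160) / (6) = -3.114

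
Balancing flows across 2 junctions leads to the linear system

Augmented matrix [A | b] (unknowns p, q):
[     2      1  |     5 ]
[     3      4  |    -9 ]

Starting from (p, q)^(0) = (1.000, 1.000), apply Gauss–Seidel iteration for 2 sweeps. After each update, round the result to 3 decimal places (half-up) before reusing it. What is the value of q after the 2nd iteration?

-5.531

Iteration 1:
  p = (5 - (1)·1.000) / (2) = 2.000
  q = (-9 - (3)·2.000) / (4) = -3.750
Iteration 2:
  p = (5 - (1)·-3.750) / (2) = 4.375
  q = (-9 - (3)·4.375) / (4) = -5.531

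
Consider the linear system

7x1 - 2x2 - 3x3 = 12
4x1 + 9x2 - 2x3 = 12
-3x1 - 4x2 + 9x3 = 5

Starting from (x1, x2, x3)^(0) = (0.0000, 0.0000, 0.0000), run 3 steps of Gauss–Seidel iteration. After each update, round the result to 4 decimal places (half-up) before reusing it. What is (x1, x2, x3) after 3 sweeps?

Iteration 1:
  x1 = (12 - (-2)·0.0000 - (-3)·0.0000) / (7) = 1.7143
  x2 = (12 - (4)·1.7143 - (-2)·0.0000) / (9) = 0.5714
  x3 = (5 - (-3)·1.7143 - (-4)·0.5714) / (9) = 1.3809
Iteration 2:
  x1 = (12 - (-2)·0.5714 - (-3)·1.3809) / (7) = 2.4694
  x2 = (12 - (4)·2.4694 - (-2)·1.3809) / (9) = 0.5427
  x3 = (5 - (-3)·2.4694 - (-4)·0.5427) / (9) = 1.6199
Iteration 3:
  x1 = (12 - (-2)·0.5427 - (-3)·1.6199) / (7) = 2.5636
  x2 = (12 - (4)·2.5636 - (-2)·1.6199) / (9) = 0.5539
  x3 = (5 - (-3)·2.5636 - (-4)·0.5539) / (9) = 1.6563

(2.5636, 0.5539, 1.6563)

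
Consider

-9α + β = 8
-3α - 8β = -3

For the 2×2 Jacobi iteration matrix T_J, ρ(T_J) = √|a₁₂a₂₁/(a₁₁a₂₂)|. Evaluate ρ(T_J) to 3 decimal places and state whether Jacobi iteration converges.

0.204

a₁₂a₂₁/(a₁₁a₂₂) = (1)·(-3) / ((-9)·(-8)) = -0.041667
ρ = √|-0.041667| = √0.041667 = 0.204
ρ < 1, so Jacobi converges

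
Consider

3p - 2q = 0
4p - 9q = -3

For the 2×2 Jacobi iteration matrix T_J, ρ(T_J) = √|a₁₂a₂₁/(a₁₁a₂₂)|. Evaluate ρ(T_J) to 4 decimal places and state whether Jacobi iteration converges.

a₁₂a₂₁/(a₁₁a₂₂) = (-2)·(4) / ((3)·(-9)) = 0.296296
ρ = √|0.296296| = √0.296296 = 0.5443
ρ < 1, so Jacobi converges

0.5443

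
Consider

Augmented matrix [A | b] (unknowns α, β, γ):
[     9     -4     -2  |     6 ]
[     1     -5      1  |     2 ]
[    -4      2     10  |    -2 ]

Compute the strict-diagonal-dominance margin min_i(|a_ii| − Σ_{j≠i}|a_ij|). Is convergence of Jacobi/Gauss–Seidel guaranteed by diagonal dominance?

row 1: |9| − (4+2) = 3
row 2: |-5| − (1+1) = 3
row 3: |10| − (4+2) = 4
minimum over rows = 3 → strictly diagonally dominant (convergence guaranteed)

3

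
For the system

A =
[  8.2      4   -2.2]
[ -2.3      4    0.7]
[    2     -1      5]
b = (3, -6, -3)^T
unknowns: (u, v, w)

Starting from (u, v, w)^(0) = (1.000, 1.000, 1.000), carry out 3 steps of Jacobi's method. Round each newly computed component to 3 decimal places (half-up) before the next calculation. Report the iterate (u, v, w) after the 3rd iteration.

(0.753, -0.951, -1.130)

Iteration 1:
  u = (3 - (4)·1.000 - (-2.2)·1.000) / (8.2) = 0.146
  v = (-6 - (-2.3)·1.000 - (0.7)·1.000) / (4) = -1.100
  w = (-3 - (2)·1.000 - (-1)·1.000) / (5) = -0.800
Iteration 2:
  u = (3 - (4)·-1.100 - (-2.2)·-0.800) / (8.2) = 0.688
  v = (-6 - (-2.3)·0.146 - (0.7)·-0.800) / (4) = -1.276
  w = (-3 - (2)·0.146 - (-1)·-1.100) / (5) = -0.878
Iteration 3:
  u = (3 - (4)·-1.276 - (-2.2)·-0.878) / (8.2) = 0.753
  v = (-6 - (-2.3)·0.688 - (0.7)·-0.878) / (4) = -0.951
  w = (-3 - (2)·0.688 - (-1)·-1.276) / (5) = -1.130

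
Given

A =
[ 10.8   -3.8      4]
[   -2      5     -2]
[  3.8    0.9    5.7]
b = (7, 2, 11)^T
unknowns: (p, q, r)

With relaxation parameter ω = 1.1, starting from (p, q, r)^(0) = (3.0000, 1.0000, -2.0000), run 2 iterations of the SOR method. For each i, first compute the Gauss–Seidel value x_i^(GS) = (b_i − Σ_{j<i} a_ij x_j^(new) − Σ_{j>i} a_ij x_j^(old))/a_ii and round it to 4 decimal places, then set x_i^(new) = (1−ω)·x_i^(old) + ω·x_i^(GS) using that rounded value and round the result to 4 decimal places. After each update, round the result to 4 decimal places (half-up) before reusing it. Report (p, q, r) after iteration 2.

Iteration 1:
  p: GS value = (7 - (-3.8)·1.0000 - (4)·-2.0000) / (10.8) = 1.7407;  p ← (1−ω)·3.0000 + ω·1.7407 = 1.6148
  q: GS value = (2 - (-2)·1.6148 - (-2)·-2.0000) / (5) = 0.2459;  q ← (1−ω)·1.0000 + ω·0.2459 = 0.1705
  r: GS value = (11 - (3.8)·1.6148 - (0.9)·0.1705) / (5.7) = 0.8264;  r ← (1−ω)·-2.0000 + ω·0.8264 = 1.1090
Iteration 2:
  p: GS value = (7 - (-3.8)·0.1705 - (4)·1.1090) / (10.8) = 0.2974;  p ← (1−ω)·1.6148 + ω·0.2974 = 0.1657
  q: GS value = (2 - (-2)·0.1657 - (-2)·1.1090) / (5) = 0.9099;  q ← (1−ω)·0.1705 + ω·0.9099 = 0.9838
  r: GS value = (11 - (3.8)·0.1657 - (0.9)·0.9838) / (5.7) = 1.6640;  r ← (1−ω)·1.1090 + ω·1.6640 = 1.7195

(0.1657, 0.9838, 1.7195)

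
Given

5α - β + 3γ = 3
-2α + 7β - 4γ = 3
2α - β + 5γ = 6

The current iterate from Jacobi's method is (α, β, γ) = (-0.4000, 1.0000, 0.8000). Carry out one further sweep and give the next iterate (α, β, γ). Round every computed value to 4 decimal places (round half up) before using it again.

(0.3200, 0.7714, 1.5600)

One sweep:
  α = (3 - (-1)·1.0000 - (3)·0.8000) / (5) = 0.3200
  β = (3 - (-2)·-0.4000 - (-4)·0.8000) / (7) = 0.7714
  γ = (6 - (2)·-0.4000 - (-1)·1.0000) / (5) = 1.5600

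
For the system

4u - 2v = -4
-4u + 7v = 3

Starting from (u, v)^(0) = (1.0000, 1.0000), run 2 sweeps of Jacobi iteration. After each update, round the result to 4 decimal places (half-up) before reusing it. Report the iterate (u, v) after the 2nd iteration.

Iteration 1:
  u = (-4 - (-2)·1.0000) / (4) = -0.5000
  v = (3 - (-4)·1.0000) / (7) = 1.0000
Iteration 2:
  u = (-4 - (-2)·1.0000) / (4) = -0.5000
  v = (3 - (-4)·-0.5000) / (7) = 0.1429

(-0.5000, 0.1429)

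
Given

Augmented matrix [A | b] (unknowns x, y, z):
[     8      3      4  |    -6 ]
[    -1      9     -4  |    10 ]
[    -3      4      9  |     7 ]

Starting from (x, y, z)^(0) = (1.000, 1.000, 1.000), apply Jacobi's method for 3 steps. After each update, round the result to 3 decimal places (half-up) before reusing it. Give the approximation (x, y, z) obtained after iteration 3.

Iteration 1:
  x = (-6 - (3)·1.000 - (4)·1.000) / (8) = -1.625
  y = (10 - (-1)·1.000 - (-4)·1.000) / (9) = 1.667
  z = (7 - (-3)·1.000 - (4)·1.000) / (9) = 0.667
Iteration 2:
  x = (-6 - (3)·1.667 - (4)·0.667) / (8) = -1.709
  y = (10 - (-1)·-1.625 - (-4)·0.667) / (9) = 1.227
  z = (7 - (-3)·-1.625 - (4)·1.667) / (9) = -0.505
Iteration 3:
  x = (-6 - (3)·1.227 - (4)·-0.505) / (8) = -0.958
  y = (10 - (-1)·-1.709 - (-4)·-0.505) / (9) = 0.697
  z = (7 - (-3)·-1.709 - (4)·1.227) / (9) = -0.337

(-0.958, 0.697, -0.337)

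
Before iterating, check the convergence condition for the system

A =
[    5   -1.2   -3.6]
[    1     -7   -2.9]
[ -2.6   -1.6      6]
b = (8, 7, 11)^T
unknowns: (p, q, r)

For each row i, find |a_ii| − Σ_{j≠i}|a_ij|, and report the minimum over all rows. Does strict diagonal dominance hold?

row 1: |5| − (1.2+3.6) = 0.2
row 2: |-7| − (1+2.9) = 3.1
row 3: |6| − (2.6+1.6) = 1.8
minimum over rows = 0.2 → strictly diagonally dominant (convergence guaranteed)

0.2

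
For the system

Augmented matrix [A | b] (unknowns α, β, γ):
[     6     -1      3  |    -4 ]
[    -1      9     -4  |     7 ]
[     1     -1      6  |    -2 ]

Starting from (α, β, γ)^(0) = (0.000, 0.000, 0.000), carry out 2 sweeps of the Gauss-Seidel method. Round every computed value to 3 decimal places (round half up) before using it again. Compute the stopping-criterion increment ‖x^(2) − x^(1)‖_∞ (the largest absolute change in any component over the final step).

Iteration 1:
  α = (-4 - (-1)·0.000 - (3)·0.000) / (6) = -0.667
  β = (7 - (-1)·-0.667 - (-4)·0.000) / (9) = 0.704
  γ = (-2 - (1)·-0.667 - (-1)·0.704) / (6) = -0.105
Iteration 2:
  α = (-4 - (-1)·0.704 - (3)·-0.105) / (6) = -0.497
  β = (7 - (-1)·-0.497 - (-4)·-0.105) / (9) = 0.676
  γ = (-2 - (1)·-0.497 - (-1)·0.676) / (6) = -0.138
Change: (0.170, -0.028, -0.033) → max |·| = 0.170

0.170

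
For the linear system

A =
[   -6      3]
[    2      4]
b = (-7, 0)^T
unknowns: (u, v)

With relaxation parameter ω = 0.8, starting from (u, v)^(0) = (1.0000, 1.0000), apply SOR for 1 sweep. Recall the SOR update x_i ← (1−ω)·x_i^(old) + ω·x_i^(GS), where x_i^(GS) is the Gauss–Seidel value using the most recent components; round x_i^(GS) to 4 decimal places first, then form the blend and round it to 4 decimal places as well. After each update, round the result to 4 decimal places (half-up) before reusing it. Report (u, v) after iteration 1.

(1.5334, -0.4134)

Iteration 1:
  u: GS value = (-7 - (3)·1.0000) / (-6) = 1.6667;  u ← (1−ω)·1.0000 + ω·1.6667 = 1.5334
  v: GS value = (0 - (2)·1.5334) / (4) = -0.7667;  v ← (1−ω)·1.0000 + ω·-0.7667 = -0.4134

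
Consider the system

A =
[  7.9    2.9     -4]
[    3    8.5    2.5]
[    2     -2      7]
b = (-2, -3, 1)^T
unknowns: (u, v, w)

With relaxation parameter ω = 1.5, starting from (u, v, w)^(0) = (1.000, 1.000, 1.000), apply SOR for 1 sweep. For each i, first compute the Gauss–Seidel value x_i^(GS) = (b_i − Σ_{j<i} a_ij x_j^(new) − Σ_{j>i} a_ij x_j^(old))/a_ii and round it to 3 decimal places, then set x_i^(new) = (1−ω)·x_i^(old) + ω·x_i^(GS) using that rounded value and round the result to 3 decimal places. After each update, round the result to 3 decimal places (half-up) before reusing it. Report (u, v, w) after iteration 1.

Iteration 1:
  u: GS value = (-2 - (2.9)·1.000 - (-4)·1.000) / (7.9) = -0.114;  u ← (1−ω)·1.000 + ω·-0.114 = -0.671
  v: GS value = (-3 - (3)·-0.671 - (2.5)·1.000) / (8.5) = -0.410;  v ← (1−ω)·1.000 + ω·-0.410 = -1.115
  w: GS value = (1 - (2)·-0.671 - (-2)·-1.115) / (7) = 0.016;  w ← (1−ω)·1.000 + ω·0.016 = -0.476

(-0.671, -1.115, -0.476)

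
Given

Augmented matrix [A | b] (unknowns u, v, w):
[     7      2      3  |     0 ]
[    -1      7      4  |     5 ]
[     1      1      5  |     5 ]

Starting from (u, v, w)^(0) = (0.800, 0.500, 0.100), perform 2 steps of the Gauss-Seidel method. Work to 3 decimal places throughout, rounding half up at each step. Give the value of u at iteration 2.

Iteration 1:
  u = (0 - (2)·0.500 - (3)·0.100) / (7) = -0.186
  v = (5 - (-1)·-0.186 - (4)·0.100) / (7) = 0.631
  w = (5 - (1)·-0.186 - (1)·0.631) / (5) = 0.911
Iteration 2:
  u = (0 - (2)·0.631 - (3)·0.911) / (7) = -0.571
  v = (5 - (-1)·-0.571 - (4)·0.911) / (7) = 0.112
  w = (5 - (1)·-0.571 - (1)·0.112) / (5) = 1.092

-0.571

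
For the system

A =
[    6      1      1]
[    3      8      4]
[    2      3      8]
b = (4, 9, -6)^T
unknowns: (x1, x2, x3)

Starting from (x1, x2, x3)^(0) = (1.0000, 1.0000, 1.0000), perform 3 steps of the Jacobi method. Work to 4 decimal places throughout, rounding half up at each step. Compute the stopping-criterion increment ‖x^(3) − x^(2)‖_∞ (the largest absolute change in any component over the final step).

0.6693

Iteration 1:
  x1 = (4 - (1)·1.0000 - (1)·1.0000) / (6) = 0.3333
  x2 = (9 - (3)·1.0000 - (4)·1.0000) / (8) = 0.2500
  x3 = (-6 - (2)·1.0000 - (3)·1.0000) / (8) = -1.3750
Iteration 2:
  x1 = (4 - (1)·0.2500 - (1)·-1.3750) / (6) = 0.8542
  x2 = (9 - (3)·0.3333 - (4)·-1.3750) / (8) = 1.6875
  x3 = (-6 - (2)·0.3333 - (3)·0.2500) / (8) = -0.9271
Iteration 3:
  x1 = (4 - (1)·1.6875 - (1)·-0.9271) / (6) = 0.5399
  x2 = (9 - (3)·0.8542 - (4)·-0.9271) / (8) = 1.2682
  x3 = (-6 - (2)·0.8542 - (3)·1.6875) / (8) = -1.5964
Change: (-0.3143, -0.4193, -0.6693) → max |·| = 0.6693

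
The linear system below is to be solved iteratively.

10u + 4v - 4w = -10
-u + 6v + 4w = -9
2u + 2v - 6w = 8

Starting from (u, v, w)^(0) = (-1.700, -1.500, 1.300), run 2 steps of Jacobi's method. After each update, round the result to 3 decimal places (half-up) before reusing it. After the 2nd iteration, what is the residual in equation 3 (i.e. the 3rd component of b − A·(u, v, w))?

Iteration 1:
  u = (-10 - (4)·-1.500 - (-4)·1.300) / (10) = 0.120
  v = (-9 - (-1)·-1.700 - (4)·1.300) / (6) = -2.650
  w = (8 - (2)·-1.700 - (2)·-1.500) / (-6) = -2.400
Iteration 2:
  u = (-10 - (4)·-2.650 - (-4)·-2.400) / (10) = -0.900
  v = (-9 - (-1)·0.120 - (4)·-2.400) / (6) = 0.120
  w = (8 - (2)·0.120 - (2)·-2.650) / (-6) = -2.177
Residual b − A·x = (-10.188, -1.912, -3.502)

-3.502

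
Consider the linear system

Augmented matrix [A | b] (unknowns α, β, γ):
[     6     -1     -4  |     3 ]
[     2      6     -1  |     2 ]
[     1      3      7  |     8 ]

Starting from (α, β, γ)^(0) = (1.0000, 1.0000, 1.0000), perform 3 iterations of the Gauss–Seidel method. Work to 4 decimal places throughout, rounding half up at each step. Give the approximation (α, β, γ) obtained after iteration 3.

(1.1411, 0.1086, 0.9333)

Iteration 1:
  α = (3 - (-1)·1.0000 - (-4)·1.0000) / (6) = 1.3333
  β = (2 - (2)·1.3333 - (-1)·1.0000) / (6) = 0.0556
  γ = (8 - (1)·1.3333 - (3)·0.0556) / (7) = 0.9286
Iteration 2:
  α = (3 - (-1)·0.0556 - (-4)·0.9286) / (6) = 1.1283
  β = (2 - (2)·1.1283 - (-1)·0.9286) / (6) = 0.1120
  γ = (8 - (1)·1.1283 - (3)·0.1120) / (7) = 0.9337
Iteration 3:
  α = (3 - (-1)·0.1120 - (-4)·0.9337) / (6) = 1.1411
  β = (2 - (2)·1.1411 - (-1)·0.9337) / (6) = 0.1086
  γ = (8 - (1)·1.1411 - (3)·0.1086) / (7) = 0.9333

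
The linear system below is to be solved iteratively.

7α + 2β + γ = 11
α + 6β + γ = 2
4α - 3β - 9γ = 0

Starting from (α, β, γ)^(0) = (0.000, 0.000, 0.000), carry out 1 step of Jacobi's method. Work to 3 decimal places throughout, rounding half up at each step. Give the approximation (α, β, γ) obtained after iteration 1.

Iteration 1:
  α = (11 - (2)·0.000 - (1)·0.000) / (7) = 1.571
  β = (2 - (1)·0.000 - (1)·0.000) / (6) = 0.333
  γ = (0 - (4)·0.000 - (-3)·0.000) / (-9) = 0.000

(1.571, 0.333, 0.000)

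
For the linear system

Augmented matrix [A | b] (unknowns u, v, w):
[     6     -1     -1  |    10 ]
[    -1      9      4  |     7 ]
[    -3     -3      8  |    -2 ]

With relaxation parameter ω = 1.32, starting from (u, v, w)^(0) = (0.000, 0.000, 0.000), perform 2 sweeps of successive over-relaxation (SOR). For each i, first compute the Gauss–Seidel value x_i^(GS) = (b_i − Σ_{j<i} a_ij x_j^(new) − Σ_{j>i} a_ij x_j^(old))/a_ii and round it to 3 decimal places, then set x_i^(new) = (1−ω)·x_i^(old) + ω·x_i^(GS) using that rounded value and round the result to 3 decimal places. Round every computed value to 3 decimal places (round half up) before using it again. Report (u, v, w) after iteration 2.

(2.106, 0.067, 0.289)

Iteration 1:
  u: GS value = (10 - (-1)·0.000 - (-1)·0.000) / (6) = 1.667;  u ← (1−ω)·0.000 + ω·1.667 = 2.200
  v: GS value = (7 - (-1)·2.200 - (4)·0.000) / (9) = 1.022;  v ← (1−ω)·0.000 + ω·1.022 = 1.349
  w: GS value = (-2 - (-3)·2.200 - (-3)·1.349) / (8) = 1.081;  w ← (1−ω)·0.000 + ω·1.081 = 1.427
Iteration 2:
  u: GS value = (10 - (-1)·1.349 - (-1)·1.427) / (6) = 2.129;  u ← (1−ω)·2.200 + ω·2.129 = 2.106
  v: GS value = (7 - (-1)·2.106 - (4)·1.427) / (9) = 0.378;  v ← (1−ω)·1.349 + ω·0.378 = 0.067
  w: GS value = (-2 - (-3)·2.106 - (-3)·0.067) / (8) = 0.565;  w ← (1−ω)·1.427 + ω·0.565 = 0.289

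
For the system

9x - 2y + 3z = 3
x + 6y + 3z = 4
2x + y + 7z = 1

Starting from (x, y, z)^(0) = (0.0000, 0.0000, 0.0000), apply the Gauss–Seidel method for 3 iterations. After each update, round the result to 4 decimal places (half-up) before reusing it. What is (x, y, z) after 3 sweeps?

(0.4952, 0.6249, -0.0879)

Iteration 1:
  x = (3 - (-2)·0.0000 - (3)·0.0000) / (9) = 0.3333
  y = (4 - (1)·0.3333 - (3)·0.0000) / (6) = 0.6111
  z = (1 - (2)·0.3333 - (1)·0.6111) / (7) = -0.0397
Iteration 2:
  x = (3 - (-2)·0.6111 - (3)·-0.0397) / (9) = 0.4824
  y = (4 - (1)·0.4824 - (3)·-0.0397) / (6) = 0.6061
  z = (1 - (2)·0.4824 - (1)·0.6061) / (7) = -0.0816
Iteration 3:
  x = (3 - (-2)·0.6061 - (3)·-0.0816) / (9) = 0.4952
  y = (4 - (1)·0.4952 - (3)·-0.0816) / (6) = 0.6249
  z = (1 - (2)·0.4952 - (1)·0.6249) / (7) = -0.0879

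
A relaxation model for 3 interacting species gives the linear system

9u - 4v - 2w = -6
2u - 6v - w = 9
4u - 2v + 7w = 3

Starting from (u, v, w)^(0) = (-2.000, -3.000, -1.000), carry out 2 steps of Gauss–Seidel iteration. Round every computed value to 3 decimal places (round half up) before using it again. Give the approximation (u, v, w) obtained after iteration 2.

(-1.343, -2.132, 0.587)

Iteration 1:
  u = (-6 - (-4)·-3.000 - (-2)·-1.000) / (9) = -2.222
  v = (9 - (2)·-2.222 - (-1)·-1.000) / (-6) = -2.074
  w = (3 - (4)·-2.222 - (-2)·-2.074) / (7) = 1.106
Iteration 2:
  u = (-6 - (-4)·-2.074 - (-2)·1.106) / (9) = -1.343
  v = (9 - (2)·-1.343 - (-1)·1.106) / (-6) = -2.132
  w = (3 - (4)·-1.343 - (-2)·-2.132) / (7) = 0.587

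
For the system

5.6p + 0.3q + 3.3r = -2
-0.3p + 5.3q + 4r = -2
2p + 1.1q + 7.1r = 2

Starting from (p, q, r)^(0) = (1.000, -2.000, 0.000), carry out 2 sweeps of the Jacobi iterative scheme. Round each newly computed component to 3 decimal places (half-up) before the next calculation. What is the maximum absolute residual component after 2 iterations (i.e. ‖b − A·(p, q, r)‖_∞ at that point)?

0.879

Iteration 1:
  p = (-2 - (0.3)·-2.000 - (3.3)·0.000) / (5.6) = -0.250
  q = (-2 - (-0.3)·1.000 - (4)·0.000) / (5.3) = -0.321
  r = (2 - (2)·1.000 - (1.1)·-2.000) / (7.1) = 0.310
Iteration 2:
  p = (-2 - (0.3)·-0.321 - (3.3)·0.310) / (5.6) = -0.523
  q = (-2 - (-0.3)·-0.250 - (4)·0.310) / (5.3) = -0.625
  r = (2 - (2)·-0.250 - (1.1)·-0.321) / (7.1) = 0.402
Residual b − A·x = (-0.210, -0.452, 0.879); ∞-norm = 0.879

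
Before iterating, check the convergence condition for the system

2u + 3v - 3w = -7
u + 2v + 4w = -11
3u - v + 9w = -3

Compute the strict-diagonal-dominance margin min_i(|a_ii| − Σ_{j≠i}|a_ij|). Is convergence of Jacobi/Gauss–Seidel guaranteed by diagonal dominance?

row 1: |2| − (3+3) = -4
row 2: |2| − (1+4) = -3
row 3: |9| − (3+1) = 5
minimum over rows = -4 → not strictly diagonally dominant

-4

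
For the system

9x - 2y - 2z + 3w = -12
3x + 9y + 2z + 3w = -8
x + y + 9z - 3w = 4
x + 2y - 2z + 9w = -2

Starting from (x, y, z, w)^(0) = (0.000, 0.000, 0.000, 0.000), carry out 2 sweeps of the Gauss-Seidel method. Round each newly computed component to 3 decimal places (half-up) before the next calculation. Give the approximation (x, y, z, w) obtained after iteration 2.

Iteration 1:
  x = (-12 - (-2)·0.000 - (-2)·0.000 - (3)·0.000) / (9) = -1.333
  y = (-8 - (3)·-1.333 - (2)·0.000 - (3)·0.000) / (9) = -0.445
  z = (4 - (1)·-1.333 - (1)·-0.445 - (-3)·0.000) / (9) = 0.642
  w = (-2 - (1)·-1.333 - (2)·-0.445 - (-2)·0.642) / (9) = 0.167
Iteration 2:
  x = (-12 - (-2)·-0.445 - (-2)·0.642 - (3)·0.167) / (9) = -1.345
  y = (-8 - (3)·-1.345 - (2)·0.642 - (3)·0.167) / (9) = -0.639
  z = (4 - (1)·-1.345 - (1)·-0.639 - (-3)·0.167) / (9) = 0.721
  w = (-2 - (1)·-1.345 - (2)·-0.639 - (-2)·0.721) / (9) = 0.229

(-1.345, -0.639, 0.721, 0.229)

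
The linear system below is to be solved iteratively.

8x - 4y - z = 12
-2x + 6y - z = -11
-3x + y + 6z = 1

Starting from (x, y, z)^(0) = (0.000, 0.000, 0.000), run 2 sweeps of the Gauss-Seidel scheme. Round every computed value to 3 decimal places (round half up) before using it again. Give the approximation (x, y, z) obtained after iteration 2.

(0.976, -1.318, 0.874)

Iteration 1:
  x = (12 - (-4)·0.000 - (-1)·0.000) / (8) = 1.500
  y = (-11 - (-2)·1.500 - (-1)·0.000) / (6) = -1.333
  z = (1 - (-3)·1.500 - (1)·-1.333) / (6) = 1.139
Iteration 2:
  x = (12 - (-4)·-1.333 - (-1)·1.139) / (8) = 0.976
  y = (-11 - (-2)·0.976 - (-1)·1.139) / (6) = -1.318
  z = (1 - (-3)·0.976 - (1)·-1.318) / (6) = 0.874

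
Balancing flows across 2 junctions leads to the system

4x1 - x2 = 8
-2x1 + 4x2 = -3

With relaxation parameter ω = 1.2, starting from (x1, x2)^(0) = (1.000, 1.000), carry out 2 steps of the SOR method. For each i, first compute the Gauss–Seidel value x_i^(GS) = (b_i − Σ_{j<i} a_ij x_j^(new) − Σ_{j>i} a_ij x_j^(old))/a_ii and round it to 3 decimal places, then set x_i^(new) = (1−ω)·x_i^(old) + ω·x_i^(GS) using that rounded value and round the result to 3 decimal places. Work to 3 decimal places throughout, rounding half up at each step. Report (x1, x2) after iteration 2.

Iteration 1:
  x1: GS value = (8 - (-1)·1.000) / (4) = 2.250;  x1 ← (1−ω)·1.000 + ω·2.250 = 2.500
  x2: GS value = (-3 - (-2)·2.500) / (4) = 0.500;  x2 ← (1−ω)·1.000 + ω·0.500 = 0.400
Iteration 2:
  x1: GS value = (8 - (-1)·0.400) / (4) = 2.100;  x1 ← (1−ω)·2.500 + ω·2.100 = 2.020
  x2: GS value = (-3 - (-2)·2.020) / (4) = 0.260;  x2 ← (1−ω)·0.400 + ω·0.260 = 0.232

(2.020, 0.232)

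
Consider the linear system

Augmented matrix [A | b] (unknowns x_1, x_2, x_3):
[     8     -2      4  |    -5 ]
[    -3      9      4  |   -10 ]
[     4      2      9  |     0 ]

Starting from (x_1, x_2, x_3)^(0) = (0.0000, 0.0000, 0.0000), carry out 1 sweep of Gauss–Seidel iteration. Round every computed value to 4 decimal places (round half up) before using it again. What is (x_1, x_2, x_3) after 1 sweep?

(-0.6250, -1.3194, 0.5710)

Iteration 1:
  x_1 = (-5 - (-2)·0.0000 - (4)·0.0000) / (8) = -0.6250
  x_2 = (-10 - (-3)·-0.6250 - (4)·0.0000) / (9) = -1.3194
  x_3 = (0 - (4)·-0.6250 - (2)·-1.3194) / (9) = 0.5710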